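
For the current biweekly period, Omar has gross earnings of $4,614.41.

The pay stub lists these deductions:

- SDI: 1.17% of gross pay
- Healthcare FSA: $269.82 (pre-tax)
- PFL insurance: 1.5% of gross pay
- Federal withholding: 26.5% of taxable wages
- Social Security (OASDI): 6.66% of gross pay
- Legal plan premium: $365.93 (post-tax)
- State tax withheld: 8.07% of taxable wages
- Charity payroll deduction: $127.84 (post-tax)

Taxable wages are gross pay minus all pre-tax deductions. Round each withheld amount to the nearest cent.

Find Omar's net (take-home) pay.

$1,918.36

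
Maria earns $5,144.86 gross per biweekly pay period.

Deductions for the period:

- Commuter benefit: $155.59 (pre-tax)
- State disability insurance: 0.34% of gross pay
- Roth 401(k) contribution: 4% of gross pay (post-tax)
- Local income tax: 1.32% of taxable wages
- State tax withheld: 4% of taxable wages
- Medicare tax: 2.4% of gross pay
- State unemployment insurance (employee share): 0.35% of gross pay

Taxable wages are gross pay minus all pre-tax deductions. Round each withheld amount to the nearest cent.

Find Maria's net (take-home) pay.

Commuter benefit: $155.59
Taxable wages = $5,144.86 − $155.59 = $4,989.27
Local income tax: $4,989.27 × 0.0132 = $65.86
State tax withheld: $4,989.27 × 0.04 = $199.57
State unemployment insurance (employee share): $5,144.86 × 0.0035 = $18.01
Medicare tax: $5,144.86 × 0.024 = $123.48
State disability insurance: $5,144.86 × 0.0034 = $17.49
Roth 401(k) contribution: $5,144.86 × 0.04 = $205.79
Total deductions = $155.59 + $65.86 + $199.57 + $18.01 + $123.48 + $17.49 + $205.79 = $785.79
Net pay = $5,144.86 − $785.79 = $4,359.07

$4,359.07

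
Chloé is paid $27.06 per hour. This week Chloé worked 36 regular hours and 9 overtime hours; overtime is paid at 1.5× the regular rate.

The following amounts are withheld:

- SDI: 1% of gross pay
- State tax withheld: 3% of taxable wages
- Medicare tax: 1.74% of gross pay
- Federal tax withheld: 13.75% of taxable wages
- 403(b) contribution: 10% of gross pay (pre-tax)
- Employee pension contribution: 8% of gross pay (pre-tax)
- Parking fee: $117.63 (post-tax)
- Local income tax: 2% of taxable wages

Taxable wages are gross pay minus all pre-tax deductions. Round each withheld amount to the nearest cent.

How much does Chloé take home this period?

Regular pay: 36 × $27.06 = $974.16
Overtime pay: 9 × $27.06 × 1.5 = $365.31
Gross pay = $974.16 + $365.31 = $1,339.47
Employee pension contribution: $1,339.47 × 0.08 = $107.16
403(b) contribution: $1,339.47 × 0.1 = $133.95
Pre-tax total = $107.16 + $133.95 = $241.11
Taxable wages = $1,339.47 − $241.11 = $1,098.36
State tax withheld: $1,098.36 × 0.03 = $32.95
Federal tax withheld: $1,098.36 × 0.1375 = $151.02
Local income tax: $1,098.36 × 0.02 = $21.97
Medicare tax: $1,339.47 × 0.0174 = $23.31
SDI: $1,339.47 × 0.01 = $13.39
Parking fee: $117.63
Total deductions = $107.16 + $133.95 + $32.95 + $151.02 + $21.97 + $23.31 + $13.39 + $117.63 = $601.38
Net pay = $1,339.47 − $601.38 = $738.09

$738.09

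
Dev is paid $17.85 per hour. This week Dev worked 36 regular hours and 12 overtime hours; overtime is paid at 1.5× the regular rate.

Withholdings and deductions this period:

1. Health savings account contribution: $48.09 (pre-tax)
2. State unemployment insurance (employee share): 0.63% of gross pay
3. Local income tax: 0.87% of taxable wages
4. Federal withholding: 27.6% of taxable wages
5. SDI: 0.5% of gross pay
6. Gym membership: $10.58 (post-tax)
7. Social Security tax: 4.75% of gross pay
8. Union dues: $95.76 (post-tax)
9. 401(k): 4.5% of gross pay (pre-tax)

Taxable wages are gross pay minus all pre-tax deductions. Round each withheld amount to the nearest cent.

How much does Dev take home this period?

$461.03

Regular pay: 36 × $17.85 = $642.60
Overtime pay: 12 × $17.85 × 1.5 = $321.30
Gross pay = $642.60 + $321.30 = $963.90
401(k): $963.90 × 0.045 = $43.38
Health savings account contribution: $48.09
Pre-tax total = $43.38 + $48.09 = $91.47
Taxable wages = $963.90 − $91.47 = $872.43
Federal withholding: $872.43 × 0.276 = $240.79
Local income tax: $872.43 × 0.0087 = $7.59
State unemployment insurance (employee share): $963.90 × 0.0063 = $6.07
SDI: $963.90 × 0.005 = $4.82
Social Security tax: $963.90 × 0.0475 = $45.79
Gym membership: $10.58
Union dues: $95.76
Total deductions = $43.38 + $48.09 + $240.79 + $7.59 + $6.07 + $4.82 + $45.79 + $10.58 + $95.76 = $502.87
Net pay = $963.90 − $502.87 = $461.03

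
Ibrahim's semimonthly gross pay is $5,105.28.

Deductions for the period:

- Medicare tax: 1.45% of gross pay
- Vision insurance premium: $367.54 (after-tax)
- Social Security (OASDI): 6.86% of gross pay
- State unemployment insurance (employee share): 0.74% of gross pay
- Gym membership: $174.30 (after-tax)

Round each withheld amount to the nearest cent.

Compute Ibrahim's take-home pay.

$4,101.41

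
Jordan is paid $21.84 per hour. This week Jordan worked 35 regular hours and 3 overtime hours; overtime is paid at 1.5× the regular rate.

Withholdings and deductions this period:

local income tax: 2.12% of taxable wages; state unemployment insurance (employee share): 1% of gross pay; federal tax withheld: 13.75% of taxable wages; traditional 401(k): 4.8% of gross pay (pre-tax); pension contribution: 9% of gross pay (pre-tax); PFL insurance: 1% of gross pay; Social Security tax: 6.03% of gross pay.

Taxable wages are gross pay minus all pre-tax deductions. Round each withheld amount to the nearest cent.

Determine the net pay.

$556.34

Regular pay: 35 × $21.84 = $764.40
Overtime pay: 3 × $21.84 × 1.5 = $98.28
Gross pay = $764.40 + $98.28 = $862.68
Pension contribution: $862.68 × 0.09 = $77.64
Traditional 401(k): $862.68 × 0.048 = $41.41
Pre-tax total = $77.64 + $41.41 = $119.05
Taxable wages = $862.68 − $119.05 = $743.63
Local income tax: $743.63 × 0.0212 = $15.76
Federal tax withheld: $743.63 × 0.1375 = $102.25
State unemployment insurance (employee share): $862.68 × 0.01 = $8.63
PFL insurance: $862.68 × 0.01 = $8.63
Social Security tax: $862.68 × 0.0603 = $52.02
Total deductions = $77.64 + $41.41 + $15.76 + $102.25 + $8.63 + $8.63 + $52.02 = $306.34
Net pay = $862.68 − $306.34 = $556.34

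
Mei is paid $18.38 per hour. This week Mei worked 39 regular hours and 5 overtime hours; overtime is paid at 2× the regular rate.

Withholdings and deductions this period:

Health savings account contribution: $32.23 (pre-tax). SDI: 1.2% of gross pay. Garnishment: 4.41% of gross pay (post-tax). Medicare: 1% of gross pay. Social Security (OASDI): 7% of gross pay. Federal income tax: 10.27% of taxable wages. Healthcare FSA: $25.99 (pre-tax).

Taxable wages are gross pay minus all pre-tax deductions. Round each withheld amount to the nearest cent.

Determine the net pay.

$633.31

Regular pay: 39 × $18.38 = $716.82
Overtime pay: 5 × $18.38 × 2 = $183.80
Gross pay = $716.82 + $183.80 = $900.62
Health savings account contribution: $32.23
Healthcare FSA: $25.99
Pre-tax total = $32.23 + $25.99 = $58.22
Taxable wages = $900.62 − $58.22 = $842.40
Federal income tax: $842.40 × 0.1027 = $86.51
Medicare: $900.62 × 0.01 = $9.01
Social Security (OASDI): $900.62 × 0.07 = $63.04
SDI: $900.62 × 0.012 = $10.81
Garnishment: $900.62 × 0.0441 = $39.72
Total deductions = $32.23 + $25.99 + $86.51 + $9.01 + $63.04 + $10.81 + $39.72 = $267.31
Net pay = $900.62 − $267.31 = $633.31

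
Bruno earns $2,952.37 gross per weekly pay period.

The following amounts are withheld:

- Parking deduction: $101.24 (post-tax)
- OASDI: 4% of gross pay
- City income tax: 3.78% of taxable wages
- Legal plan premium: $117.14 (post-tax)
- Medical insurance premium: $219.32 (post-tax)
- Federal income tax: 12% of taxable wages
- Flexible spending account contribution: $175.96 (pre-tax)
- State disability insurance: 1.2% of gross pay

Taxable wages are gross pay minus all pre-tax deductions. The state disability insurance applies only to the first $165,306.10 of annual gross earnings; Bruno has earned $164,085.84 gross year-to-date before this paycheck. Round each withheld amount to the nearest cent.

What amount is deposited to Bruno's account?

$1,767.86

Flexible spending account contribution: $175.96
Taxable wages = $2,952.37 − $175.96 = $2,776.41
Federal income tax: $2,776.41 × 0.12 = $333.17
City income tax: $2,776.41 × 0.0378 = $104.95
OASDI: $2,952.37 × 0.04 = $118.09
State disability insurance: only $165,306.10 − $164,085.84 = $1,220.26 of this check is subject → $1,220.26 × 0.012 = $14.64
Medical insurance premium: $219.32
Legal plan premium: $117.14
Parking deduction: $101.24
Total deductions = $175.96 + $333.17 + $104.95 + $118.09 + $14.64 + $219.32 + $117.14 + $101.24 = $1,184.51
Net pay = $2,952.37 − $1,184.51 = $1,767.86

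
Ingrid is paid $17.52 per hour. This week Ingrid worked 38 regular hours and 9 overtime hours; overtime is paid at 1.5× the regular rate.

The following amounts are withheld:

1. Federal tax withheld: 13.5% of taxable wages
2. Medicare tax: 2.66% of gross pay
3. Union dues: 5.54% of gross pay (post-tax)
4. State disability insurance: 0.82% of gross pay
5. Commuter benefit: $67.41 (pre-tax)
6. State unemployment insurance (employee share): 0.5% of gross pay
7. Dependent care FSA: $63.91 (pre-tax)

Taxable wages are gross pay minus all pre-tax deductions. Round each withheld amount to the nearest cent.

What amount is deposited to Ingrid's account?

Regular pay: 38 × $17.52 = $665.76
Overtime pay: 9 × $17.52 × 1.5 = $236.52
Gross pay = $665.76 + $236.52 = $902.28
Commuter benefit: $67.41
Dependent care FSA: $63.91
Pre-tax total = $67.41 + $63.91 = $131.32
Taxable wages = $902.28 − $131.32 = $770.96
Federal tax withheld: $770.96 × 0.135 = $104.08
State disability insurance: $902.28 × 0.0082 = $7.40
Medicare tax: $902.28 × 0.0266 = $24.00
State unemployment insurance (employee share): $902.28 × 0.005 = $4.51
Union dues: $902.28 × 0.0554 = $49.99
Total deductions = $67.41 + $63.91 + $104.08 + $7.40 + $24.00 + $4.51 + $49.99 = $321.30
Net pay = $902.28 − $321.30 = $580.98

$580.98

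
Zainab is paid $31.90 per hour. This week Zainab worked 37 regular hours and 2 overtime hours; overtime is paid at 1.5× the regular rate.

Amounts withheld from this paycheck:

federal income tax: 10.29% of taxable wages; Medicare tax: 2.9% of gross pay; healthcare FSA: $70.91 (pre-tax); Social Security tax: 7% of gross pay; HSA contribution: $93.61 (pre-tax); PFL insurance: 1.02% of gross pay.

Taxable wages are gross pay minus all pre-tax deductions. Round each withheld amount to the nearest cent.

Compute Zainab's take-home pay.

Regular pay: 37 × $31.90 = $1,180.30
Overtime pay: 2 × $31.90 × 1.5 = $95.70
Gross pay = $1,180.30 + $95.70 = $1,276.00
Healthcare FSA: $70.91
HSA contribution: $93.61
Pre-tax total = $70.91 + $93.61 = $164.52
Taxable wages = $1,276.00 − $164.52 = $1,111.48
Federal income tax: $1,111.48 × 0.1029 = $114.37
Medicare tax: $1,276.00 × 0.029 = $37.00
Social Security tax: $1,276.00 × 0.07 = $89.32
PFL insurance: $1,276.00 × 0.0102 = $13.02
Total deductions = $70.91 + $93.61 + $114.37 + $37.00 + $89.32 + $13.02 = $418.23
Net pay = $1,276.00 − $418.23 = $857.77

$857.77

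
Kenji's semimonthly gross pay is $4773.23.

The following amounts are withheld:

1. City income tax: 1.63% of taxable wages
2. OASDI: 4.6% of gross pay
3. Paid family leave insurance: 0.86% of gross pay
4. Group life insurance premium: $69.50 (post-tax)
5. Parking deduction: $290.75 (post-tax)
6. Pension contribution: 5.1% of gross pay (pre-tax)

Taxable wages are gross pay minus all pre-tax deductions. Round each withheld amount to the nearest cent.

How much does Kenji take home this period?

$3835.09

Pension contribution: $4773.23 × 0.051 = $243.43
Taxable wages = $4773.23 − $243.43 = $4529.80
City income tax: $4529.80 × 0.0163 = $73.84
Paid family leave insurance: $4773.23 × 0.0086 = $41.05
OASDI: $4773.23 × 0.046 = $219.57
Parking deduction: $290.75
Group life insurance premium: $69.50
Total deductions = $243.43 + $73.84 + $41.05 + $219.57 + $290.75 + $69.50 = $938.14
Net pay = $4773.23 − $938.14 = $3835.09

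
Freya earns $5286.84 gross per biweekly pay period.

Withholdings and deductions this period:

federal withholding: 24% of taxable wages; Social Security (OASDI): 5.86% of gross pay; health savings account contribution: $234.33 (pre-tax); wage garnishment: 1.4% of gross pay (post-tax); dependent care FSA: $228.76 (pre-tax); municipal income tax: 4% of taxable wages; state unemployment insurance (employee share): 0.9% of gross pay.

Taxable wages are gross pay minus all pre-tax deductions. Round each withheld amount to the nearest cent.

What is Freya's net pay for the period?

Health savings account contribution: $234.33
Dependent care FSA: $228.76
Pre-tax total = $234.33 + $228.76 = $463.09
Taxable wages = $5286.84 − $463.09 = $4823.75
Federal withholding: $4823.75 × 0.24 = $1157.70
Municipal income tax: $4823.75 × 0.04 = $192.95
Social Security (OASDI): $5286.84 × 0.0586 = $309.81
State unemployment insurance (employee share): $5286.84 × 0.009 = $47.58
Wage garnishment: $5286.84 × 0.014 = $74.02
Total deductions = $234.33 + $228.76 + $1157.70 + $192.95 + $309.81 + $47.58 + $74.02 = $2245.15
Net pay = $5286.84 − $2245.15 = $3041.69

$3041.69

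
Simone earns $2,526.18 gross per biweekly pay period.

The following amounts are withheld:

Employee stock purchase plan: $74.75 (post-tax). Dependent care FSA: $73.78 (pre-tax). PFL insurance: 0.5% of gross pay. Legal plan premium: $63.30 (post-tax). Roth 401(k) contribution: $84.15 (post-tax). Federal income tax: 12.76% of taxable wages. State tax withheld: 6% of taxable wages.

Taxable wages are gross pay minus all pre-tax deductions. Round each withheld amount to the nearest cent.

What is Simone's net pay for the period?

$1,757.50

Dependent care FSA: $73.78
Taxable wages = $2,526.18 − $73.78 = $2,452.40
Federal income tax: $2,452.40 × 0.1276 = $312.93
State tax withheld: $2,452.40 × 0.06 = $147.14
PFL insurance: $2,526.18 × 0.005 = $12.63
Employee stock purchase plan: $74.75
Roth 401(k) contribution: $84.15
Legal plan premium: $63.30
Total deductions = $73.78 + $312.93 + $147.14 + $12.63 + $74.75 + $84.15 + $63.30 = $768.68
Net pay = $2,526.18 − $768.68 = $1,757.50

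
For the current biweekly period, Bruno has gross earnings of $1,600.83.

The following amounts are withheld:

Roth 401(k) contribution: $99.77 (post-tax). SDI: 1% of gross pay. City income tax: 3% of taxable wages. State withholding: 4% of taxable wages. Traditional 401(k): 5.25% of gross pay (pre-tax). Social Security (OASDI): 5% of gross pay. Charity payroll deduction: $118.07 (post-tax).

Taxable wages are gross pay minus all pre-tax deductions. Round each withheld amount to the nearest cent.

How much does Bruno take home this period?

$1,096.73

Traditional 401(k): $1,600.83 × 0.0525 = $84.04
Taxable wages = $1,600.83 − $84.04 = $1,516.79
State withholding: $1,516.79 × 0.04 = $60.67
City income tax: $1,516.79 × 0.03 = $45.50
Social Security (OASDI): $1,600.83 × 0.05 = $80.04
SDI: $1,600.83 × 0.01 = $16.01
Charity payroll deduction: $118.07
Roth 401(k) contribution: $99.77
Total deductions = $84.04 + $60.67 + $45.50 + $80.04 + $16.01 + $118.07 + $99.77 = $504.10
Net pay = $1,600.83 − $504.10 = $1,096.73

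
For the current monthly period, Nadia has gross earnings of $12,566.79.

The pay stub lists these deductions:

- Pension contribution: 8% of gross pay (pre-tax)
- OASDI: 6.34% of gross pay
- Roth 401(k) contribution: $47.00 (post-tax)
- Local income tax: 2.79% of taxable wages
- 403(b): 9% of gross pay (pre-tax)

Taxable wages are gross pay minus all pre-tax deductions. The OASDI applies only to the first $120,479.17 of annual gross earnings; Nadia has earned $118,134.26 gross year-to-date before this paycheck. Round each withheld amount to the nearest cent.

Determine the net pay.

$9,943.76

Pension contribution: $12,566.79 × 0.08 = $1,005.34
403(b): $12,566.79 × 0.09 = $1,131.01
Pre-tax total = $1,005.34 + $1,131.01 = $2,136.35
Taxable wages = $12,566.79 − $2,136.35 = $10,430.44
Local income tax: $10,430.44 × 0.0279 = $291.01
OASDI: only $120,479.17 − $118,134.26 = $2,344.91 of this check is subject → $2,344.91 × 0.0634 = $148.67
Roth 401(k) contribution: $47.00
Total deductions = $1,005.34 + $1,131.01 + $291.01 + $148.67 + $47.00 = $2,623.03
Net pay = $12,566.79 − $2,623.03 = $9,943.76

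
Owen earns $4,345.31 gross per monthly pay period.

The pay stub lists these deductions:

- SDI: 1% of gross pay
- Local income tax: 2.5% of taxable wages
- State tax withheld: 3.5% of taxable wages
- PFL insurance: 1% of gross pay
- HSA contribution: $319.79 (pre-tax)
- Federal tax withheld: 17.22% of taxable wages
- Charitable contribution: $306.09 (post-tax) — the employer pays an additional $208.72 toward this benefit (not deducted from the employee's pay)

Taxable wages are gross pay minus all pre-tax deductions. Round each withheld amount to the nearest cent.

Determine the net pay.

$2,697.81

HSA contribution: $319.79
Taxable wages = $4,345.31 − $319.79 = $4,025.52
Local income tax: $4,025.52 × 0.025 = $100.64
Federal tax withheld: $4,025.52 × 0.1722 = $693.19
State tax withheld: $4,025.52 × 0.035 = $140.89
PFL insurance: $4,345.31 × 0.01 = $43.45
SDI: $4,345.31 × 0.01 = $43.45
Charitable contribution: $306.09
(Employer's $208.72 toward charitable contribution is not withheld from the employee.)
Total deductions = $319.79 + $100.64 + $693.19 + $140.89 + $43.45 + $43.45 + $306.09 = $1,647.50
Net pay = $4,345.31 − $1,647.50 = $2,697.81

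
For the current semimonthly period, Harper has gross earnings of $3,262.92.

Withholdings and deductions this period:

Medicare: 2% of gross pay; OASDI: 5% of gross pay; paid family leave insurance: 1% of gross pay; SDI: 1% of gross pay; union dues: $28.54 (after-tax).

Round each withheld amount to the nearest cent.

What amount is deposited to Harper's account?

$2,940.71

Paid family leave insurance: $3,262.92 × 0.01 = $32.63
SDI: $3,262.92 × 0.01 = $32.63
Medicare: $3,262.92 × 0.02 = $65.26
OASDI: $3,262.92 × 0.05 = $163.15
Union dues: $28.54
Total deductions = $32.63 + $32.63 + $65.26 + $163.15 + $28.54 = $322.21
Net pay = $3,262.92 − $322.21 = $2,940.71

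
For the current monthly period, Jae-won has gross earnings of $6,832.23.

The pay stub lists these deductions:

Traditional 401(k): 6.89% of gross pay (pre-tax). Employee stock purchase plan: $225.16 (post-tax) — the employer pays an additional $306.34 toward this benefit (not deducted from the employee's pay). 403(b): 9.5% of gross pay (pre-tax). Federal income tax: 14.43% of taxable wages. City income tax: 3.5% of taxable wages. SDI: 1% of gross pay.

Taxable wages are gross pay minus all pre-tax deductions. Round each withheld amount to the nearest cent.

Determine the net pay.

$4,394.71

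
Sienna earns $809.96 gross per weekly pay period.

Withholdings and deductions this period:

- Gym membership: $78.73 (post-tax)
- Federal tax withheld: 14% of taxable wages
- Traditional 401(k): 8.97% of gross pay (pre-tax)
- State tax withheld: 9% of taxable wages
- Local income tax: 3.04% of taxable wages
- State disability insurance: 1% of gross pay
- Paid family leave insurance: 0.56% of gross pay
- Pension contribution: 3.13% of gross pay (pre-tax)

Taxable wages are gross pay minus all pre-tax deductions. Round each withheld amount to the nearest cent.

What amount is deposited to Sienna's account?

$435.20

Pension contribution: $809.96 × 0.0313 = $25.35
Traditional 401(k): $809.96 × 0.0897 = $72.65
Pre-tax total = $25.35 + $72.65 = $98.00
Taxable wages = $809.96 − $98.00 = $711.96
Local income tax: $711.96 × 0.0304 = $21.64
Federal tax withheld: $711.96 × 0.14 = $99.67
State tax withheld: $711.96 × 0.09 = $64.08
Paid family leave insurance: $809.96 × 0.0056 = $4.54
State disability insurance: $809.96 × 0.01 = $8.10
Gym membership: $78.73
Total deductions = $25.35 + $72.65 + $21.64 + $99.67 + $64.08 + $4.54 + $8.10 + $78.73 = $374.76
Net pay = $809.96 − $374.76 = $435.20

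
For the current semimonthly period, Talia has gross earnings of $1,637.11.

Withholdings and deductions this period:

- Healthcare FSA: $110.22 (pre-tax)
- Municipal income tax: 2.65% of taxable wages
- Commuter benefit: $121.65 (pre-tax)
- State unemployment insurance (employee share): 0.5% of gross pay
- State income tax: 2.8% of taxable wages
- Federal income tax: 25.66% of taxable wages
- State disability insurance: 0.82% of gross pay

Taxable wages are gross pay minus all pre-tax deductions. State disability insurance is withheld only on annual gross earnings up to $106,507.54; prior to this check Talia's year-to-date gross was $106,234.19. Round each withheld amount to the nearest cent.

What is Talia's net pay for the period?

Commuter benefit: $121.65
Healthcare FSA: $110.22
Pre-tax total = $121.65 + $110.22 = $231.87
Taxable wages = $1,637.11 − $231.87 = $1,405.24
State income tax: $1,405.24 × 0.028 = $39.35
Municipal income tax: $1,405.24 × 0.0265 = $37.24
Federal income tax: $1,405.24 × 0.2566 = $360.58
State unemployment insurance (employee share): $1,637.11 × 0.005 = $8.19
State disability insurance: only $106,507.54 − $106,234.19 = $273.35 of this check is subject → $273.35 × 0.0082 = $2.24
Total deductions = $121.65 + $110.22 + $39.35 + $37.24 + $360.58 + $8.19 + $2.24 = $679.47
Net pay = $1,637.11 − $679.47 = $957.64

$957.64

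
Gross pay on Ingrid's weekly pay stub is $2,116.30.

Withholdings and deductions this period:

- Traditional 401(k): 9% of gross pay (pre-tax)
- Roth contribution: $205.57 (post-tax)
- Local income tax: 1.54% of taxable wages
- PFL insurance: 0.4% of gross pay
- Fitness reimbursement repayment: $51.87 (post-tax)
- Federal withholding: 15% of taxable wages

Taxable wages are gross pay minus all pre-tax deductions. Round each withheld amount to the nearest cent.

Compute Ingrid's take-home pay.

Traditional 401(k): $2,116.30 × 0.09 = $190.47
Taxable wages = $2,116.30 − $190.47 = $1,925.83
Federal withholding: $1,925.83 × 0.15 = $288.87
Local income tax: $1,925.83 × 0.0154 = $29.66
PFL insurance: $2,116.30 × 0.004 = $8.47
Fitness reimbursement repayment: $51.87
Roth contribution: $205.57
Total deductions = $190.47 + $288.87 + $29.66 + $8.47 + $51.87 + $205.57 = $774.91
Net pay = $2,116.30 − $774.91 = $1,341.39

$1,341.39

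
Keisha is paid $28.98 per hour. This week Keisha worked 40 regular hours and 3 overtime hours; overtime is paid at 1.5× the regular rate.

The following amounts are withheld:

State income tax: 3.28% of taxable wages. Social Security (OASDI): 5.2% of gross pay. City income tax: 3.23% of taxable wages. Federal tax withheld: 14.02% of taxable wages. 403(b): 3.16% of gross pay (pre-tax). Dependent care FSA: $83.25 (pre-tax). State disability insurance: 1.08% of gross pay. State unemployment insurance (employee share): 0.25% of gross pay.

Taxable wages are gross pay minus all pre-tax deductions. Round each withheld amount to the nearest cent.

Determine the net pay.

Regular pay: 40 × $28.98 = $1159.20
Overtime pay: 3 × $28.98 × 1.5 = $130.41
Gross pay = $1159.20 + $130.41 = $1289.61
403(b): $1289.61 × 0.0316 = $40.75
Dependent care FSA: $83.25
Pre-tax total = $40.75 + $83.25 = $124.00
Taxable wages = $1289.61 − $124.00 = $1165.61
State income tax: $1165.61 × 0.0328 = $38.23
City income tax: $1165.61 × 0.0323 = $37.65
Federal tax withheld: $1165.61 × 0.1402 = $163.42
State unemployment insurance (employee share): $1289.61 × 0.0025 = $3.22
State disability insurance: $1289.61 × 0.0108 = $13.93
Social Security (OASDI): $1289.61 × 0.052 = $67.06
Total deductions = $40.75 + $83.25 + $38.23 + $37.65 + $163.42 + $3.22 + $13.93 + $67.06 = $447.51
Net pay = $1289.61 − $447.51 = $842.10

$842.10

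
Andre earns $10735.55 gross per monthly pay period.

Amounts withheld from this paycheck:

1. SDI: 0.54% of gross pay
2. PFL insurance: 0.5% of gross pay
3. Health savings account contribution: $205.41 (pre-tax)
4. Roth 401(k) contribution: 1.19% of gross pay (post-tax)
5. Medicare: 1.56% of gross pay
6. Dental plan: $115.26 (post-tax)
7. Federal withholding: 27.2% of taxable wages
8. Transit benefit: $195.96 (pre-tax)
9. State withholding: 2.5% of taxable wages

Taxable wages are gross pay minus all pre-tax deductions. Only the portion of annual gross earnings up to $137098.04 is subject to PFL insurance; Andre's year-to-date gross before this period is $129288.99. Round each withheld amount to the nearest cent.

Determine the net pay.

$6757.43

Transit benefit: $195.96
Health savings account contribution: $205.41
Pre-tax total = $195.96 + $205.41 = $401.37
Taxable wages = $10735.55 − $401.37 = $10334.18
State withholding: $10334.18 × 0.025 = $258.35
Federal withholding: $10334.18 × 0.272 = $2810.90
SDI: $10735.55 × 0.0054 = $57.97
Medicare: $10735.55 × 0.0156 = $167.47
PFL insurance: only $137098.04 − $129288.99 = $7809.05 of this check is subject → $7809.05 × 0.005 = $39.05
Dental plan: $115.26
Roth 401(k) contribution: $10735.55 × 0.0119 = $127.75
Total deductions = $195.96 + $205.41 + $258.35 + $2810.90 + $57.97 + $167.47 + $39.05 + $115.26 + $127.75 = $3978.12
Net pay = $10735.55 − $3978.12 = $6757.43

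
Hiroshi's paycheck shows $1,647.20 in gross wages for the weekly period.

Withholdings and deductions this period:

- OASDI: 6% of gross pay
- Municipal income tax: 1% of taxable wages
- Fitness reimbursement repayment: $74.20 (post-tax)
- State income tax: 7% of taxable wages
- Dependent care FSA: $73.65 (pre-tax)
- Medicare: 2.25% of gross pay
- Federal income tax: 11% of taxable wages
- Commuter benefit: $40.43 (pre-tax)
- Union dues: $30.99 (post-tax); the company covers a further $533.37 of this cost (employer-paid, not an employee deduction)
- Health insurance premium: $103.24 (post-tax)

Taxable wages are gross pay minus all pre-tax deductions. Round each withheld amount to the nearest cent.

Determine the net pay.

Commuter benefit: $40.43
Dependent care FSA: $73.65
Pre-tax total = $40.43 + $73.65 = $114.08
Taxable wages = $1,647.20 − $114.08 = $1,533.12
Municipal income tax: $1,533.12 × 0.01 = $15.33
Federal income tax: $1,533.12 × 0.11 = $168.64
State income tax: $1,533.12 × 0.07 = $107.32
OASDI: $1,647.20 × 0.06 = $98.83
Medicare: $1,647.20 × 0.0225 = $37.06
Fitness reimbursement repayment: $74.20
Health insurance premium: $103.24
Union dues: $30.99
(Employer's $533.37 toward union dues is not withheld from the employee.)
Total deductions = $40.43 + $73.65 + $15.33 + $168.64 + $107.32 + $98.83 + $37.06 + $74.20 + $103.24 + $30.99 = $749.69
Net pay = $1,647.20 − $749.69 = $897.51

$897.51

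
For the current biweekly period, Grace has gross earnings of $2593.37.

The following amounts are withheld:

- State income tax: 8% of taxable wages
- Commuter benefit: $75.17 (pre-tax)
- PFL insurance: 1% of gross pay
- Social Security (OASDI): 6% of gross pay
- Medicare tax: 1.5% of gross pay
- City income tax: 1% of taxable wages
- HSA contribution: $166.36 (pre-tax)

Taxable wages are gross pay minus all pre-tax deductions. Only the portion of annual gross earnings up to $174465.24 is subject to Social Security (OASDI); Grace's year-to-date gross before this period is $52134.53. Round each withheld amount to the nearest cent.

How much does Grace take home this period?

$1919.74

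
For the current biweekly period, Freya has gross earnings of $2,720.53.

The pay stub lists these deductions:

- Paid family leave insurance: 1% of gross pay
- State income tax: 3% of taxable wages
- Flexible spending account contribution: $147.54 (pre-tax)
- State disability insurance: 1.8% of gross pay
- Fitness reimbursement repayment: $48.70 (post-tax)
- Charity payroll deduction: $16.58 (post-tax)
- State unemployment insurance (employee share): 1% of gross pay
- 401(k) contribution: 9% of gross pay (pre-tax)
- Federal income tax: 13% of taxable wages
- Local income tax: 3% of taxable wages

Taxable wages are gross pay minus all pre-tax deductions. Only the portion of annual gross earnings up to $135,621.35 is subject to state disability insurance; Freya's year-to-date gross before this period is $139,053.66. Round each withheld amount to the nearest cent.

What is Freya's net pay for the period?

$1,766.10

401(k) contribution: $2,720.53 × 0.09 = $244.85
Flexible spending account contribution: $147.54
Pre-tax total = $244.85 + $147.54 = $392.39
Taxable wages = $2,720.53 − $392.39 = $2,328.14
Local income tax: $2,328.14 × 0.03 = $69.84
Federal income tax: $2,328.14 × 0.13 = $302.66
State income tax: $2,328.14 × 0.03 = $69.84
Paid family leave insurance: $2,720.53 × 0.01 = $27.21
State disability insurance: annual cap $135,621.35 already reached (YTD $139,053.66), so $0.00
State unemployment insurance (employee share): $2,720.53 × 0.01 = $27.21
Fitness reimbursement repayment: $48.70
Charity payroll deduction: $16.58
Total deductions = $244.85 + $147.54 + $69.84 + $302.66 + $69.84 + $27.21 + $0.00 + $27.21 + $48.70 + $16.58 = $954.43
Net pay = $2,720.53 − $954.43 = $1,766.10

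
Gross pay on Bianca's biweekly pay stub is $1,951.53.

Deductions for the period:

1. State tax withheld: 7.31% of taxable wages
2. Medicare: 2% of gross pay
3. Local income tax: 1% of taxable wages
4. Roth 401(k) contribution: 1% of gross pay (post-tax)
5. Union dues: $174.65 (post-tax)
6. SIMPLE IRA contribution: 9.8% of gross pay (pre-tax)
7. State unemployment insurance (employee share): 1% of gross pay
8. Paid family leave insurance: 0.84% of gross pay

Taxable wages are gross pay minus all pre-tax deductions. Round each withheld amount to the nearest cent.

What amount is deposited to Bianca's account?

$1,344.89

SIMPLE IRA contribution: $1,951.53 × 0.098 = $191.25
Taxable wages = $1,951.53 − $191.25 = $1,760.28
Local income tax: $1,760.28 × 0.01 = $17.60
State tax withheld: $1,760.28 × 0.0731 = $128.68
Paid family leave insurance: $1,951.53 × 0.0084 = $16.39
Medicare: $1,951.53 × 0.02 = $39.03
State unemployment insurance (employee share): $1,951.53 × 0.01 = $19.52
Union dues: $174.65
Roth 401(k) contribution: $1,951.53 × 0.01 = $19.52
Total deductions = $191.25 + $17.60 + $128.68 + $16.39 + $39.03 + $19.52 + $174.65 + $19.52 = $606.64
Net pay = $1,951.53 − $606.64 = $1,344.89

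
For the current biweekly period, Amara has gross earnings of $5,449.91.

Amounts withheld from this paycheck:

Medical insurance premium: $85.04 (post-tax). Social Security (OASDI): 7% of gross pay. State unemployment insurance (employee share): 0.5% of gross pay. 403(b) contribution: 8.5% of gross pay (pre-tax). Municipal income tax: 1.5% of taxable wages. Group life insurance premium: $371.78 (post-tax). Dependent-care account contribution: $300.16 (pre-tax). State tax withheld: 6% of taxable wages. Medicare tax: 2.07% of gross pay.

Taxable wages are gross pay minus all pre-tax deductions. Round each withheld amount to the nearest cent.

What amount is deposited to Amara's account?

$3,356.65

Dependent-care account contribution: $300.16
403(b) contribution: $5,449.91 × 0.085 = $463.24
Pre-tax total = $300.16 + $463.24 = $763.40
Taxable wages = $5,449.91 − $763.40 = $4,686.51
State tax withheld: $4,686.51 × 0.06 = $281.19
Municipal income tax: $4,686.51 × 0.015 = $70.30
Social Security (OASDI): $5,449.91 × 0.07 = $381.49
State unemployment insurance (employee share): $5,449.91 × 0.005 = $27.25
Medicare tax: $5,449.91 × 0.0207 = $112.81
Group life insurance premium: $371.78
Medical insurance premium: $85.04
Total deductions = $300.16 + $463.24 + $281.19 + $70.30 + $381.49 + $27.25 + $112.81 + $371.78 + $85.04 = $2,093.26
Net pay = $5,449.91 − $2,093.26 = $3,356.65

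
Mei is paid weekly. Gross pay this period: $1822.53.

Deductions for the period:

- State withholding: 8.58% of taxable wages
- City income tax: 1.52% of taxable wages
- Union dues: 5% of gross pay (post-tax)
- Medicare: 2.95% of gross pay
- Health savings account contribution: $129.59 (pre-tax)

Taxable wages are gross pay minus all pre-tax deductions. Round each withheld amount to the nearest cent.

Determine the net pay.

$1377.07

Health savings account contribution: $129.59
Taxable wages = $1822.53 − $129.59 = $1692.94
State withholding: $1692.94 × 0.0858 = $145.25
City income tax: $1692.94 × 0.0152 = $25.73
Medicare: $1822.53 × 0.0295 = $53.76
Union dues: $1822.53 × 0.05 = $91.13
Total deductions = $129.59 + $145.25 + $25.73 + $53.76 + $91.13 = $445.46
Net pay = $1822.53 − $445.46 = $1377.07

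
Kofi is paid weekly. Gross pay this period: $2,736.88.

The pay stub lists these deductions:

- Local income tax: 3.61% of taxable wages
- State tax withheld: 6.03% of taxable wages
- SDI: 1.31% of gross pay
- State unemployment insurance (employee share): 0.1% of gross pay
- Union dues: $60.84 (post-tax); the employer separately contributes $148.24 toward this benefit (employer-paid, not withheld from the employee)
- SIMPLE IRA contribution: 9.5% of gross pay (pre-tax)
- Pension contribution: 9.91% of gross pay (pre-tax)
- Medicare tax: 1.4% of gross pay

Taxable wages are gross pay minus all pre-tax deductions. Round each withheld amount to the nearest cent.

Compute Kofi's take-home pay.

$1,855.29

Pension contribution: $2,736.88 × 0.0991 = $271.22
SIMPLE IRA contribution: $2,736.88 × 0.095 = $260.00
Pre-tax total = $271.22 + $260.00 = $531.22
Taxable wages = $2,736.88 − $531.22 = $2,205.66
Local income tax: $2,205.66 × 0.0361 = $79.62
State tax withheld: $2,205.66 × 0.0603 = $133.00
Medicare tax: $2,736.88 × 0.014 = $38.32
State unemployment insurance (employee share): $2,736.88 × 0.001 = $2.74
SDI: $2,736.88 × 0.0131 = $35.85
Union dues: $60.84
(Employer's $148.24 toward union dues is not withheld from the employee.)
Total deductions = $271.22 + $260.00 + $79.62 + $133.00 + $38.32 + $2.74 + $35.85 + $60.84 = $881.59
Net pay = $2,736.88 − $881.59 = $1,855.29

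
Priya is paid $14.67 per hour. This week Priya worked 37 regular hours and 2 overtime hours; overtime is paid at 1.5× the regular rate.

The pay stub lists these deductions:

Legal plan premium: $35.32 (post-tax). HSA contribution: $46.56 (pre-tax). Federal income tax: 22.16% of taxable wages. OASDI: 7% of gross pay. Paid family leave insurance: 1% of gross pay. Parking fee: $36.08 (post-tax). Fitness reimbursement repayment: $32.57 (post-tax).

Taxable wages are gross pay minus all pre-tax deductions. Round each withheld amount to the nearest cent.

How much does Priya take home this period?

Regular pay: 37 × $14.67 = $542.79
Overtime pay: 2 × $14.67 × 1.5 = $44.01
Gross pay = $542.79 + $44.01 = $586.80
HSA contribution: $46.56
Taxable wages = $586.80 − $46.56 = $540.24
Federal income tax: $540.24 × 0.2216 = $119.72
Paid family leave insurance: $586.80 × 0.01 = $5.87
OASDI: $586.80 × 0.07 = $41.08
Parking fee: $36.08
Fitness reimbursement repayment: $32.57
Legal plan premium: $35.32
Total deductions = $46.56 + $119.72 + $5.87 + $41.08 + $36.08 + $32.57 + $35.32 = $317.20
Net pay = $586.80 − $317.20 = $269.60

$269.60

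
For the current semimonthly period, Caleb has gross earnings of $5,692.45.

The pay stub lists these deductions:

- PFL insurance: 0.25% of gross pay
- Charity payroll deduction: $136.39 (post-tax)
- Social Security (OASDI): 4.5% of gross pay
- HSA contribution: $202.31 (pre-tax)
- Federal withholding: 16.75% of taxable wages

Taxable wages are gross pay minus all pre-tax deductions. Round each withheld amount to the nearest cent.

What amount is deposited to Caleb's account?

$4,163.76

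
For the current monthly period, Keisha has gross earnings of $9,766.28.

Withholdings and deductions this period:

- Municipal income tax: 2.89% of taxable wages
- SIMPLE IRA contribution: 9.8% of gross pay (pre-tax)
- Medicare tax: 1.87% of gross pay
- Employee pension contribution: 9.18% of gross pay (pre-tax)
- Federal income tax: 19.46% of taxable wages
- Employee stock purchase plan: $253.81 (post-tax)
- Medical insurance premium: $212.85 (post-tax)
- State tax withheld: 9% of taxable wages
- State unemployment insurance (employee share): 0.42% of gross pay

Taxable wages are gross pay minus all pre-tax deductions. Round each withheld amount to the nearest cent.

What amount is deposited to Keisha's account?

$4,741.71

Employee pension contribution: $9,766.28 × 0.0918 = $896.54
SIMPLE IRA contribution: $9,766.28 × 0.098 = $957.10
Pre-tax total = $896.54 + $957.10 = $1,853.64
Taxable wages = $9,766.28 − $1,853.64 = $7,912.64
State tax withheld: $7,912.64 × 0.09 = $712.14
Municipal income tax: $7,912.64 × 0.0289 = $228.68
Federal income tax: $7,912.64 × 0.1946 = $1,539.80
Medicare tax: $9,766.28 × 0.0187 = $182.63
State unemployment insurance (employee share): $9,766.28 × 0.0042 = $41.02
Employee stock purchase plan: $253.81
Medical insurance premium: $212.85
Total deductions = $896.54 + $957.10 + $712.14 + $228.68 + $1,539.80 + $182.63 + $41.02 + $253.81 + $212.85 = $5,024.57
Net pay = $9,766.28 − $5,024.57 = $4,741.71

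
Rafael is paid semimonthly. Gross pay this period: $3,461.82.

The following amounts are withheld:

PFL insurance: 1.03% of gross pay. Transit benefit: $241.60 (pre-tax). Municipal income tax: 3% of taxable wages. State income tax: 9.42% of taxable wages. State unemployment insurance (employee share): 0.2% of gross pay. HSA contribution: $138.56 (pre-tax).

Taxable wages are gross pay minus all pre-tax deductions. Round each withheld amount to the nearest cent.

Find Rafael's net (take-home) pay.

$2,656.34

Transit benefit: $241.60
HSA contribution: $138.56
Pre-tax total = $241.60 + $138.56 = $380.16
Taxable wages = $3,461.82 − $380.16 = $3,081.66
Municipal income tax: $3,081.66 × 0.03 = $92.45
State income tax: $3,081.66 × 0.0942 = $290.29
PFL insurance: $3,461.82 × 0.0103 = $35.66
State unemployment insurance (employee share): $3,461.82 × 0.002 = $6.92
Total deductions = $241.60 + $138.56 + $92.45 + $290.29 + $35.66 + $6.92 = $805.48
Net pay = $3,461.82 − $805.48 = $2,656.34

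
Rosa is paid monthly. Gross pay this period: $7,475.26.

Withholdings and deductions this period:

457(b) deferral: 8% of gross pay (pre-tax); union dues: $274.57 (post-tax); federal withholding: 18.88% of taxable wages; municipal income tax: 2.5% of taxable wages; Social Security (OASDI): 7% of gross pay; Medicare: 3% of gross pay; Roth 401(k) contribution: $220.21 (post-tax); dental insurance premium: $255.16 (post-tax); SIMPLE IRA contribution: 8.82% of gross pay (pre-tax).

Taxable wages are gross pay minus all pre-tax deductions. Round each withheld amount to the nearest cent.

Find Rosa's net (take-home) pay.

$3,391.06

SIMPLE IRA contribution: $7,475.26 × 0.0882 = $659.32
457(b) deferral: $7,475.26 × 0.08 = $598.02
Pre-tax total = $659.32 + $598.02 = $1,257.34
Taxable wages = $7,475.26 − $1,257.34 = $6,217.92
Federal withholding: $6,217.92 × 0.1888 = $1,173.94
Municipal income tax: $6,217.92 × 0.025 = $155.45
Social Security (OASDI): $7,475.26 × 0.07 = $523.27
Medicare: $7,475.26 × 0.03 = $224.26
Roth 401(k) contribution: $220.21
Union dues: $274.57
Dental insurance premium: $255.16
Total deductions = $659.32 + $598.02 + $1,173.94 + $155.45 + $523.27 + $224.26 + $220.21 + $274.57 + $255.16 = $4,084.20
Net pay = $7,475.26 − $4,084.20 = $3,391.06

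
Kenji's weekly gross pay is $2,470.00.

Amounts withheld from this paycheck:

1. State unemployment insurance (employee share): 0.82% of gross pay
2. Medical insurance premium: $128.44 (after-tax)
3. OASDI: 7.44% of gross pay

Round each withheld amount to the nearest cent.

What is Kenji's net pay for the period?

OASDI: $2,470.00 × 0.0744 = $183.77
State unemployment insurance (employee share): $2,470.00 × 0.0082 = $20.25
Medical insurance premium: $128.44
Total deductions = $183.77 + $20.25 + $128.44 = $332.46
Net pay = $2,470.00 − $332.46 = $2,137.54

$2,137.54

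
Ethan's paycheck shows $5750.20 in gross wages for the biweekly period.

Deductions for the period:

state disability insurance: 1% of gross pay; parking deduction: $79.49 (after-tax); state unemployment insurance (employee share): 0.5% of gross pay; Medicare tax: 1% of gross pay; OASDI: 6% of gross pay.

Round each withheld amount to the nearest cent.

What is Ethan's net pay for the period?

Medicare tax: $5750.20 × 0.01 = $57.50
OASDI: $5750.20 × 0.06 = $345.01
State unemployment insurance (employee share): $5750.20 × 0.005 = $28.75
State disability insurance: $5750.20 × 0.01 = $57.50
Parking deduction: $79.49
Total deductions = $57.50 + $345.01 + $28.75 + $57.50 + $79.49 = $568.25
Net pay = $5750.20 − $568.25 = $5181.95

$5181.95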